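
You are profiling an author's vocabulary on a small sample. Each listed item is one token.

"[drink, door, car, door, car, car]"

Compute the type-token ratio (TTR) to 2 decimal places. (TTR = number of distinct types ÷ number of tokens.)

N = 6 tokens, V = 3 types.
TTR = V / N = 3 / 6 = 0.50

0.50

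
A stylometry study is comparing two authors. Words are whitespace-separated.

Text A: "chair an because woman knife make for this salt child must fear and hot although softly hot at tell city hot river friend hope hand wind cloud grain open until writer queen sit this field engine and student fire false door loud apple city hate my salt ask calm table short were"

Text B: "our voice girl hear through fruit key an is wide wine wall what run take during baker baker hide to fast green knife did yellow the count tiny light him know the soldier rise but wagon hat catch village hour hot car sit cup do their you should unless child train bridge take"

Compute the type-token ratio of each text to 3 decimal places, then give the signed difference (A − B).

-0.058

TTR(A) = 46/52 = 0.885
TTR(B) = 50/53 = 0.943
Difference = 0.885 − 0.943 = -0.058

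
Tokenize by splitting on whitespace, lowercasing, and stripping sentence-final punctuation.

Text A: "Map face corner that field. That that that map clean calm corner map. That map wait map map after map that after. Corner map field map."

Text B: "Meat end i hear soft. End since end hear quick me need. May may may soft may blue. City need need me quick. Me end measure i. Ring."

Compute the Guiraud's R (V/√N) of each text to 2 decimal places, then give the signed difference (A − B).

-0.88

A: V=9, N=26, R=1.77
B: V=14, N=28, R=2.65
Difference = 1.77 − 2.65 = -0.88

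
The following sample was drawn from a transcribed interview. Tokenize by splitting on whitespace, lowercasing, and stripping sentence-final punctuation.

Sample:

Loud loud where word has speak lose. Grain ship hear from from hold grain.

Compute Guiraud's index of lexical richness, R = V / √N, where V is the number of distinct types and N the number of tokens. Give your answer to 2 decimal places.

2.94

N = 14, V = 11.
√N = 3.741657
R = 11 / 3.741657 = 2.94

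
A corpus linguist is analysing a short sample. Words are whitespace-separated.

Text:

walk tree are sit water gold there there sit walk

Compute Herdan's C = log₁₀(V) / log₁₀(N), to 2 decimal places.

0.85

N = 10, V = 7.
log₁₀(V) = 0.845098, log₁₀(N) = 1.000000
C = 0.845098 / 1.000000 = 0.85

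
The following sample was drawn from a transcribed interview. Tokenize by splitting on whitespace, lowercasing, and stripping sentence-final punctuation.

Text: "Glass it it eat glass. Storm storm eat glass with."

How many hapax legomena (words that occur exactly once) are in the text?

Frequencies: glass:3, it:2, eat:2, storm:2, with:1
Hapax (freq=1): with

1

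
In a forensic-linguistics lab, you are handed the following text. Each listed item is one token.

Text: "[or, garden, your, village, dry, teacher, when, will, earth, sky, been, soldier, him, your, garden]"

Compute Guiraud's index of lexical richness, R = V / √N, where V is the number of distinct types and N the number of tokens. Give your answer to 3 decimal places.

N = 15, V = 13.
√N = 3.872983
R = 13 / 3.872983 = 3.357

3.357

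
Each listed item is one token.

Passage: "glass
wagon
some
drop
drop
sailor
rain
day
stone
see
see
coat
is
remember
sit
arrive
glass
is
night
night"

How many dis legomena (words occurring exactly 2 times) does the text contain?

5

Frequencies: glass:2, drop:2, see:2, is:2, night:2, wagon:1, some:1, sailor:1, rain:1, day:1, stone:1, coat:1, remember:1, sit:1, arrive:1
Words with frequency 2: drop, glass, is, night, see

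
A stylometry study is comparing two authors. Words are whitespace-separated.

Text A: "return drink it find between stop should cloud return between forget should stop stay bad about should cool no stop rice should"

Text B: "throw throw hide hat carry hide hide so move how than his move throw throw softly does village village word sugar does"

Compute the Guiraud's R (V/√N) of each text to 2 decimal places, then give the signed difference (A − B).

0.22

A: V=15, N=22, R=3.20
B: V=14, N=22, R=2.98
Difference = 3.20 − 2.98 = 0.22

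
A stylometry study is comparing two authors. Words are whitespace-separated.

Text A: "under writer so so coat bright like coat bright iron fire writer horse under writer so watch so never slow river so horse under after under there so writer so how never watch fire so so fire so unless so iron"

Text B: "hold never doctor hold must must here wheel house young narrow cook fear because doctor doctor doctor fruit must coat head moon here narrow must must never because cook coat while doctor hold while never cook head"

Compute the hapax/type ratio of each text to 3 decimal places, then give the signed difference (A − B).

0.059

A: hapax=7, V=17, ratio=0.412
B: hapax=6, V=17, ratio=0.353
Difference = 0.412 − 0.353 = 0.059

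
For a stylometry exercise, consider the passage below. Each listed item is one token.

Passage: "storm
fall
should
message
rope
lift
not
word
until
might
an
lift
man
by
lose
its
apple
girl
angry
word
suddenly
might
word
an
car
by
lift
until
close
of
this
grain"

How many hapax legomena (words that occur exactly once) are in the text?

Frequencies: lift:3, word:3, until:2, might:2, an:2, by:2, storm:1, fall:1, should:1, message:1, rope:1, not:1, man:1, lose:1, its:1, apple:1, girl:1, angry:1, suddenly:1, car:1, … (4 more, each freq 1)
Hapax (freq=1): angry, apple, car, close, fall, girl, grain, its, lose, man, message, not, of, rope, should, storm, suddenly, this

18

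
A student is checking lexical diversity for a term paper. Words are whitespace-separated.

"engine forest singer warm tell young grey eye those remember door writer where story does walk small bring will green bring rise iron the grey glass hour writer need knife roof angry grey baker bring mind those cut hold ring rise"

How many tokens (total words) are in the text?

Tokens: engine, forest, singer, warm, tell, young, grey, eye, those, remember, door, writer, where, story, does, walk, small, bring, will, green, bring, rise, iron, the, grey, glass, hour, writer, need, knife, roof, angry, grey, baker, bring, mind, those, cut, hold, ring, rise
N = 41

41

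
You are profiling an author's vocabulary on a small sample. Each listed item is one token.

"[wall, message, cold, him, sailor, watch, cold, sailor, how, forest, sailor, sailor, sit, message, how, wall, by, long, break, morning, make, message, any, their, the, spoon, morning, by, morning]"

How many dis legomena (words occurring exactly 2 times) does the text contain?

4

Frequencies: sailor:4, message:3, morning:3, wall:2, cold:2, how:2, by:2, him:1, watch:1, forest:1, sit:1, long:1, break:1, make:1, any:1, their:1, the:1, spoon:1
Words with frequency 2: by, cold, how, wall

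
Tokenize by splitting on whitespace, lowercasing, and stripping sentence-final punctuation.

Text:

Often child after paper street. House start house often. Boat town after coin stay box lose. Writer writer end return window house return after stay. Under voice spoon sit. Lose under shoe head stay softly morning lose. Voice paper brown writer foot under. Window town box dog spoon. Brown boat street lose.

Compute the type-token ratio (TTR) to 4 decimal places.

0.5385

N = 52 tokens, V = 28 types.
TTR = V / N = 28 / 52 = 0.5385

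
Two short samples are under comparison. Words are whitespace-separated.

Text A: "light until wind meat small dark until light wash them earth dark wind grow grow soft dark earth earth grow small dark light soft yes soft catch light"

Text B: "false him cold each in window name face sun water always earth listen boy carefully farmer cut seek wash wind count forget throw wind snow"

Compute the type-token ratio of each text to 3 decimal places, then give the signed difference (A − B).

-0.496

TTR(A) = 13/28 = 0.464
TTR(B) = 24/25 = 0.960
Difference = 0.464 − 0.960 = -0.496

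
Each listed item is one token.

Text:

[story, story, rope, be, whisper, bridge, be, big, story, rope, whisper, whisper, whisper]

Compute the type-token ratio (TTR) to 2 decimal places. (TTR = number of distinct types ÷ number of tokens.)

N = 13 tokens, V = 6 types.
TTR = V / N = 6 / 13 = 0.46

0.46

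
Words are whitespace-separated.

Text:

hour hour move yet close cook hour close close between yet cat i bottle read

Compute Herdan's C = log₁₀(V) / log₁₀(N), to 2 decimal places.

0.85

N = 15, V = 10.
log₁₀(V) = 1.000000, log₁₀(N) = 1.176091
C = 1.000000 / 1.176091 = 0.85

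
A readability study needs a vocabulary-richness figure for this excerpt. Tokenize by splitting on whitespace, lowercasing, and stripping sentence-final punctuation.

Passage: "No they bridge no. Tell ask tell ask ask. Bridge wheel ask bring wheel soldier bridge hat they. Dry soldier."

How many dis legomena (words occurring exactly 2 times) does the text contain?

5

Frequencies: ask:4, bridge:3, no:2, they:2, tell:2, wheel:2, soldier:2, bring:1, hat:1, dry:1
Words with frequency 2: no, soldier, tell, they, wheel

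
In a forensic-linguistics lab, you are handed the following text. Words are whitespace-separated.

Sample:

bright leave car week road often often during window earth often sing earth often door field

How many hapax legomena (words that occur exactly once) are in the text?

Frequencies: often:4, earth:2, bright:1, leave:1, car:1, week:1, road:1, during:1, window:1, sing:1, door:1, field:1
Hapax (freq=1): bright, car, door, during, field, leave, road, sing, week, window

10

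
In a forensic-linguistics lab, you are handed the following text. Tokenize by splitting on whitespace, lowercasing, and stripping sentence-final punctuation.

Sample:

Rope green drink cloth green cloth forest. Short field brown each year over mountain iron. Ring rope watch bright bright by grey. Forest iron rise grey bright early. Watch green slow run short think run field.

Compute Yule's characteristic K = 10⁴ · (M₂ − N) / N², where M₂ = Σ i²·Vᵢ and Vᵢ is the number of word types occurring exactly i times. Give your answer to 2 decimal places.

231.48

Frequencies: green:3, bright:3, rope:2, cloth:2, forest:2, short:2, field:2, iron:2, watch:2, grey:2, run:2, drink:1, brown:1, each:1, year:1, over:1, mountain:1, ring:1, by:1, rise:1, … (3 more, each freq 1)
N = 36. Frequency spectrum: V_1=12, V_2=9, V_3=2
M₂ = 1²·12 + 2²·9 + 3²·2 = 66
K = 10000 × (66 − 36) / 36² = 231.48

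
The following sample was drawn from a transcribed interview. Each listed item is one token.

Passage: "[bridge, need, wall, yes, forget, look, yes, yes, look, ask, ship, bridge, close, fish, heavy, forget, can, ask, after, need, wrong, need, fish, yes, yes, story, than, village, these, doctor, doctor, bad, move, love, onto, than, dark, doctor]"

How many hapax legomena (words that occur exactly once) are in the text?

Frequencies: yes:5, need:3, doctor:3, bridge:2, forget:2, look:2, ask:2, fish:2, than:2, wall:1, ship:1, close:1, heavy:1, can:1, after:1, wrong:1, story:1, village:1, these:1, bad:1, … (4 more, each freq 1)
Hapax (freq=1): after, bad, can, close, dark, heavy, love, move, onto, ship, story, these, village, wall, wrong

15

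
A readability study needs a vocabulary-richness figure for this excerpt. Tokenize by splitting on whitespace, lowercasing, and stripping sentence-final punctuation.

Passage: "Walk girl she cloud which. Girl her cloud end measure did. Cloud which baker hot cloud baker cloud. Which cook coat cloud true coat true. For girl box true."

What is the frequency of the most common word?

Frequencies: cloud:6, girl:3, which:3, true:3, baker:2, coat:2, walk:1, she:1, her:1, end:1, measure:1, did:1, hot:1, cook:1, for:1, box:1
Most common: 'cloud' with frequency 6.

6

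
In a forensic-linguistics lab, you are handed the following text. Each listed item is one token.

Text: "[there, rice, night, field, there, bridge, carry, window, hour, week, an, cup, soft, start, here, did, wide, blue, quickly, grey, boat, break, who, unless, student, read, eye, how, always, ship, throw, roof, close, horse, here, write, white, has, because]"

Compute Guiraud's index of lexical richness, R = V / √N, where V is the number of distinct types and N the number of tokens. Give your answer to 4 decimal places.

5.9247

N = 39, V = 37.
√N = 6.244998
R = 37 / 6.244998 = 5.9247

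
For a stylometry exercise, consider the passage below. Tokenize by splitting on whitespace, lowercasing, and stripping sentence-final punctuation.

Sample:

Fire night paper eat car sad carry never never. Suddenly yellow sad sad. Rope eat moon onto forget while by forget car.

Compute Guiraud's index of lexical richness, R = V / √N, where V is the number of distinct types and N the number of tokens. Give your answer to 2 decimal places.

3.41

N = 22, V = 16.
√N = 4.690416
R = 16 / 4.690416 = 3.41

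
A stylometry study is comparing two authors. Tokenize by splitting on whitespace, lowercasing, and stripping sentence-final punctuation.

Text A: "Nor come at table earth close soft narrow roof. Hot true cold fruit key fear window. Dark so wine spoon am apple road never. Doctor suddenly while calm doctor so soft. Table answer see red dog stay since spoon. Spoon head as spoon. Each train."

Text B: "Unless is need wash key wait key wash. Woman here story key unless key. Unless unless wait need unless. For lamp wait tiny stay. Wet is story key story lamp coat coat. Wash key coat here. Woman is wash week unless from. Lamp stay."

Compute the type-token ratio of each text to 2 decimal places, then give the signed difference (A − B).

0.45

TTR(A) = 38/45 = 0.84
TTR(B) = 17/44 = 0.39
Difference = 0.84 − 0.39 = 0.45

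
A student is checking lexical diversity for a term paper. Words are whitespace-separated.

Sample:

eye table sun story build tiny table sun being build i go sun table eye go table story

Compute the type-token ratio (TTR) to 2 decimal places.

N = 18 tokens, V = 9 types.
TTR = V / N = 9 / 18 = 0.50

0.50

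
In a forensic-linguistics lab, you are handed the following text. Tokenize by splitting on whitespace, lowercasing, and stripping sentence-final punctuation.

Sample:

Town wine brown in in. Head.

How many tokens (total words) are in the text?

6

Tokens: town, wine, brown, in, in, head
N = 6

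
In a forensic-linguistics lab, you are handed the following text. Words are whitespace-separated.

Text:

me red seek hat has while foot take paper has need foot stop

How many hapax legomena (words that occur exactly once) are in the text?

Frequencies: has:2, foot:2, me:1, red:1, seek:1, hat:1, while:1, take:1, paper:1, need:1, stop:1
Hapax (freq=1): hat, me, need, paper, red, seek, stop, take, while

9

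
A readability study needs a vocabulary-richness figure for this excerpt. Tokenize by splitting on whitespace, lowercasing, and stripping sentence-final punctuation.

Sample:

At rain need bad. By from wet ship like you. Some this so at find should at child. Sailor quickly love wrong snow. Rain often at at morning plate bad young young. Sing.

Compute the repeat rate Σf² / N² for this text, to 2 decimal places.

Frequencies: at:5, rain:2, bad:2, young:2, need:1, by:1, from:1, wet:1, ship:1, like:1, you:1, some:1, this:1, so:1, find:1, should:1, child:1, sailor:1, quickly:1, love:1, … (6 more, each freq 1)
Σf² = 59; N² = 1089
Repeat rate = 59 / 1089 = 0.05

0.05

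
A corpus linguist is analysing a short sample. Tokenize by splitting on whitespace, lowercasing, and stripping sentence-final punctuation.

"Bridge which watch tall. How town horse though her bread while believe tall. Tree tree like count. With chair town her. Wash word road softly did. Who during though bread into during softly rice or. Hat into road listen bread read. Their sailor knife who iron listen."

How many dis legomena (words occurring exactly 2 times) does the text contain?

11

Frequencies: bread:3, tall:2, town:2, though:2, her:2, tree:2, road:2, softly:2, who:2, during:2, into:2, listen:2, bridge:1, which:1, watch:1, how:1, horse:1, while:1, believe:1, like:1, … (14 more, each freq 1)
Words with frequency 2: during, her, into, listen, road, softly, tall, though, town, tree, who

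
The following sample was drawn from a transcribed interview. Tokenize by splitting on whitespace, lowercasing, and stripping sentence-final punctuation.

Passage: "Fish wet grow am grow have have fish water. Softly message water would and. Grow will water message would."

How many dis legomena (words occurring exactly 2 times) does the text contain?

4

Frequencies: grow:3, water:3, fish:2, have:2, message:2, would:2, wet:1, am:1, softly:1, and:1, will:1
Words with frequency 2: fish, have, message, would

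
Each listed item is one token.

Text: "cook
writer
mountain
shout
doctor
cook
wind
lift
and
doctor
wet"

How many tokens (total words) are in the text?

Tokens: cook, writer, mountain, shout, doctor, cook, wind, lift, and, doctor, wet
N = 11

11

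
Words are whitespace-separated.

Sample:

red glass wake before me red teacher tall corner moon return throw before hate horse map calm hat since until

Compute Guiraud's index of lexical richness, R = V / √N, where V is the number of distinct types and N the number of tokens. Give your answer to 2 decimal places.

N = 20, V = 18.
√N = 4.472136
R = 18 / 4.472136 = 4.02

4.02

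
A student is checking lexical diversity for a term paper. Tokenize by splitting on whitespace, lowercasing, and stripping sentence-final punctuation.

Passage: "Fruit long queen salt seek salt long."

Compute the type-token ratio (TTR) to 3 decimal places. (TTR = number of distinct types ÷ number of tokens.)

0.714

N = 7 tokens, V = 5 types.
TTR = V / N = 5 / 7 = 0.714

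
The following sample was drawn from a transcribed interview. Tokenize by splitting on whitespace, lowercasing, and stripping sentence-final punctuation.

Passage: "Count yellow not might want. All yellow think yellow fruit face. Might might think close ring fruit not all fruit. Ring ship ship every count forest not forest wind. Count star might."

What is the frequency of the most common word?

Frequencies: might:4, count:3, yellow:3, not:3, fruit:3, all:2, think:2, ring:2, ship:2, forest:2, want:1, face:1, close:1, every:1, wind:1, star:1
Most common: 'might' with frequency 4.

4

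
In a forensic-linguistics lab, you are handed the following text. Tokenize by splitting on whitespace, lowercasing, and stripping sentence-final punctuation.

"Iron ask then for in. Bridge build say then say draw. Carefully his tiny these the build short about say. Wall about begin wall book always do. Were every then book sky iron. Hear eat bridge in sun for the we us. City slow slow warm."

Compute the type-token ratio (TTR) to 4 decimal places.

0.6957

N = 46 tokens, V = 32 types.
TTR = V / N = 32 / 46 = 0.6957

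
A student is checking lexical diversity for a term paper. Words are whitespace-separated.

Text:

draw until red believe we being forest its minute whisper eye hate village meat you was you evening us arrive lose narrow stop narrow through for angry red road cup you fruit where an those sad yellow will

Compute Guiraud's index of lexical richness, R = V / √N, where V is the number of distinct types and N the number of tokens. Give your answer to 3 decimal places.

5.516

N = 38, V = 34.
√N = 6.164414
R = 34 / 6.164414 = 5.516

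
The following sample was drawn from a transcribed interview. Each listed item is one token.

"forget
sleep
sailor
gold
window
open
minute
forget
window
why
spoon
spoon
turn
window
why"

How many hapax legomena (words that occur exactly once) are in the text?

6

Frequencies: window:3, forget:2, why:2, spoon:2, sleep:1, sailor:1, gold:1, open:1, minute:1, turn:1
Hapax (freq=1): gold, minute, open, sailor, sleep, turn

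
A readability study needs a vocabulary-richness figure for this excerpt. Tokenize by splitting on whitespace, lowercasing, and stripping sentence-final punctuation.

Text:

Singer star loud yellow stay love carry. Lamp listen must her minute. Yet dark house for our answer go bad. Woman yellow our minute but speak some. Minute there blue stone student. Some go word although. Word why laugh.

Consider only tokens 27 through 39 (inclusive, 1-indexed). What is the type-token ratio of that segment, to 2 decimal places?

0.85

Segment tokens 27–39: some, minute, there, blue, stone, student, some, go, word, although, word, why, laugh
Segment N = 13, segment V = 11.
TTR = 11 / 13 = 0.85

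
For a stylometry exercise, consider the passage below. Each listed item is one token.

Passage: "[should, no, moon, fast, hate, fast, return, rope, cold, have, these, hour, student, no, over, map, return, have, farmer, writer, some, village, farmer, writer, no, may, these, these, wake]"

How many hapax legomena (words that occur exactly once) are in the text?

13

Frequencies: no:3, these:3, fast:2, return:2, have:2, farmer:2, writer:2, should:1, moon:1, hate:1, rope:1, cold:1, hour:1, student:1, over:1, map:1, some:1, village:1, may:1, wake:1
Hapax (freq=1): cold, hate, hour, map, may, moon, over, rope, should, some, student, village, wake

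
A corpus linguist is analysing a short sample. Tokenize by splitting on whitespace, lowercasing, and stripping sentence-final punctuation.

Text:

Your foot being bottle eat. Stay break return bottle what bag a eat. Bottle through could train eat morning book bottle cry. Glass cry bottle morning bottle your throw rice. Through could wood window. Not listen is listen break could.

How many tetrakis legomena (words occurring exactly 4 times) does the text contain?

0

Frequencies: bottle:6, eat:3, could:3, your:2, break:2, through:2, morning:2, cry:2, listen:2, foot:1, being:1, stay:1, return:1, what:1, bag:1, a:1, train:1, book:1, glass:1, throw:1, … (5 more, each freq 1)
Words with frequency 4: (none)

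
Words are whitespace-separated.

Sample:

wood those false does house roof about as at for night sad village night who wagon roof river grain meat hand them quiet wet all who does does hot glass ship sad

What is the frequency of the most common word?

3

Frequencies: does:3, roof:2, night:2, sad:2, who:2, wood:1, those:1, false:1, house:1, about:1, as:1, at:1, for:1, village:1, wagon:1, river:1, grain:1, meat:1, hand:1, them:1, … (6 more, each freq 1)
Most common: 'does' with frequency 3.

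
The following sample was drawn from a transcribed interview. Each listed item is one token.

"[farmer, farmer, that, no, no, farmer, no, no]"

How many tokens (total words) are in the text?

8

Tokens: farmer, farmer, that, no, no, farmer, no, no
N = 8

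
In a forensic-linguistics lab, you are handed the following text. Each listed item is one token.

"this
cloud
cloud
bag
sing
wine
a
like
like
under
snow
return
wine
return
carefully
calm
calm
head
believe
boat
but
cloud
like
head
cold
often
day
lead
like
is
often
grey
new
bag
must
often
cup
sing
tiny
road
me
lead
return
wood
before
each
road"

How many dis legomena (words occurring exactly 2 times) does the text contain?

7

Frequencies: like:4, cloud:3, return:3, often:3, bag:2, sing:2, wine:2, calm:2, head:2, lead:2, road:2, this:1, a:1, under:1, snow:1, carefully:1, believe:1, boat:1, but:1, cold:1, … (11 more, each freq 1)
Words with frequency 2: bag, calm, head, lead, road, sing, wine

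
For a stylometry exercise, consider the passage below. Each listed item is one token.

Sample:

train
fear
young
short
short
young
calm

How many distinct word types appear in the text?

Distinct types: {calm, fear, short, train, young}
V = 5

5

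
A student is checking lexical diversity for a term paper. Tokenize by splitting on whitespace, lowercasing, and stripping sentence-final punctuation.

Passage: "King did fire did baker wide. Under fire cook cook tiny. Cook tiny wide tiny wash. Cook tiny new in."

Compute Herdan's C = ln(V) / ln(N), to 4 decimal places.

N = 20, V = 11.
ln(V) = 2.397895, ln(N) = 2.995732
C = 2.397895 / 2.995732 = 0.8004

0.8004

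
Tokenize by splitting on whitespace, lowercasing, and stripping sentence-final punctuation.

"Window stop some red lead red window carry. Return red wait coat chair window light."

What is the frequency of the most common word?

Frequencies: window:3, red:3, stop:1, some:1, lead:1, carry:1, return:1, wait:1, coat:1, chair:1, light:1
Most common: 'window' with frequency 3.

3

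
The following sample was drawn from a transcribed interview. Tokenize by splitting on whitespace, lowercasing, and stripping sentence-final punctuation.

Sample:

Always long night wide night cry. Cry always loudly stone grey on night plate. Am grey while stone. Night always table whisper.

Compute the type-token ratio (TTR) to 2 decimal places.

0.64

N = 22 tokens, V = 14 types.
TTR = V / N = 14 / 22 = 0.64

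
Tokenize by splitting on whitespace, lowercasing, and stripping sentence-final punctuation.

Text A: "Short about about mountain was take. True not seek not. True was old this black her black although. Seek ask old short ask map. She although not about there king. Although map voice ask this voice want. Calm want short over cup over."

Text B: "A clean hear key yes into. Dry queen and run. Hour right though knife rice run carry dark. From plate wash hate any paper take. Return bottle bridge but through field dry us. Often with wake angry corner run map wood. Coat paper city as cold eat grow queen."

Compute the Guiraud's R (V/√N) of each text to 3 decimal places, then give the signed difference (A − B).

A: V=23, N=43, R=3.507
B: V=44, N=49, R=6.286
Difference = 3.507 − 6.286 = -2.779

-2.779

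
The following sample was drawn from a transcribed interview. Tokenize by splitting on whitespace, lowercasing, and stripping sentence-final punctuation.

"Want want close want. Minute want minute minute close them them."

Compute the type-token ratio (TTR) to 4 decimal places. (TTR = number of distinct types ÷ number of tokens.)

0.3636

N = 11 tokens, V = 4 types.
TTR = V / N = 4 / 11 = 0.3636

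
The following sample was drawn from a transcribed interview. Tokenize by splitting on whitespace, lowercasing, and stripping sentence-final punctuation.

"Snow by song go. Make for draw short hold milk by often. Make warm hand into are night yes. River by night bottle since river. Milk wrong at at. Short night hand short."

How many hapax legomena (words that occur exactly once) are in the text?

Frequencies: by:3, short:3, night:3, make:2, milk:2, hand:2, river:2, at:2, snow:1, song:1, go:1, for:1, draw:1, hold:1, often:1, warm:1, into:1, are:1, yes:1, bottle:1, … (2 more, each freq 1)
Hapax (freq=1): are, bottle, draw, for, go, hold, into, often, since, snow, song, warm, wrong, yes

14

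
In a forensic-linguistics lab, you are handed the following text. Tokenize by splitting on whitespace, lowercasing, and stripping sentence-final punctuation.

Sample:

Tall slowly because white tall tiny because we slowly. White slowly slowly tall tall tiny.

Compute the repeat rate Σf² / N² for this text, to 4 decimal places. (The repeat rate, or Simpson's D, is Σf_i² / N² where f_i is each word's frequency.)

0.2000

Frequencies: tall:4, slowly:4, because:2, white:2, tiny:2, we:1
Σf² = 45; N² = 225
Repeat rate = 45 / 225 = 0.2000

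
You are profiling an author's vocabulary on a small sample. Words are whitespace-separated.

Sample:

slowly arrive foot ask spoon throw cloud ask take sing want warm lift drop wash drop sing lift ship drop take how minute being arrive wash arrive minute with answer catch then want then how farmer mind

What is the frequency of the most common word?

3

Frequencies: arrive:3, drop:3, ask:2, take:2, sing:2, want:2, lift:2, wash:2, how:2, minute:2, then:2, slowly:1, foot:1, spoon:1, throw:1, cloud:1, warm:1, ship:1, being:1, with:1, … (4 more, each freq 1)
Most common: 'arrive' with frequency 3.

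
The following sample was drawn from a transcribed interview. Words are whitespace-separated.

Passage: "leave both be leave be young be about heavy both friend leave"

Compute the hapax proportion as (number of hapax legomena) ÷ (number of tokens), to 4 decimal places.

Frequencies: leave:3, be:3, both:2, young:1, about:1, heavy:1, friend:1
Hapax count = 4; token count = 12.
Ratio = 4 / 12 = 0.3333

0.3333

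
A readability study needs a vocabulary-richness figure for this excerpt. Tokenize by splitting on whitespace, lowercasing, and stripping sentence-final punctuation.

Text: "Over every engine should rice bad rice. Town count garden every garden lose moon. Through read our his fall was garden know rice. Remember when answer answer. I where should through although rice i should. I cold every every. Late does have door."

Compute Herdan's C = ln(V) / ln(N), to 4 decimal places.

N = 43, V = 29.
ln(V) = 3.367296, ln(N) = 3.761200
C = 3.367296 / 3.761200 = 0.8953

0.8953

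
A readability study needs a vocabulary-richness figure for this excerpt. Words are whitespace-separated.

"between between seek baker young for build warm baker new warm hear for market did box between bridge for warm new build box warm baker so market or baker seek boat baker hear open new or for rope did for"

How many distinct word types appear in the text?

Distinct types: {baker, between, boat, box, bridge, build, did, for, hear, market, new, open, or, rope, seek, so, warm, young}
V = 18

18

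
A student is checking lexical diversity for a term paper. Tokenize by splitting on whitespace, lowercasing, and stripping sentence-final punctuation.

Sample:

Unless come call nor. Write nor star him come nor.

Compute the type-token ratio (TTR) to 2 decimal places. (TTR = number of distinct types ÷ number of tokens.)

N = 10 tokens, V = 7 types.
TTR = V / N = 7 / 10 = 0.70

0.70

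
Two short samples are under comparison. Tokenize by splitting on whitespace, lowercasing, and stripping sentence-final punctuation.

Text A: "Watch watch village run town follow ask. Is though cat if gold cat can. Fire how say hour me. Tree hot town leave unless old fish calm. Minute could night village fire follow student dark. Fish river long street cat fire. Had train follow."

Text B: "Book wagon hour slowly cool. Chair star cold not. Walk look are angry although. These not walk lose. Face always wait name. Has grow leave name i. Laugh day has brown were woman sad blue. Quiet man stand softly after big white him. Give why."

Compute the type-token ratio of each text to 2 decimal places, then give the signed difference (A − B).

TTR(A) = 34/44 = 0.77
TTR(B) = 41/45 = 0.91
Difference = 0.77 − 0.91 = -0.14

-0.14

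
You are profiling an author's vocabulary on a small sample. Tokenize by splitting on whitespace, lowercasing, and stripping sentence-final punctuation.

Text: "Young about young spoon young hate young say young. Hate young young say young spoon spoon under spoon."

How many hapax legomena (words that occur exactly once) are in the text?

2

Frequencies: young:8, spoon:4, hate:2, say:2, about:1, under:1
Hapax (freq=1): about, under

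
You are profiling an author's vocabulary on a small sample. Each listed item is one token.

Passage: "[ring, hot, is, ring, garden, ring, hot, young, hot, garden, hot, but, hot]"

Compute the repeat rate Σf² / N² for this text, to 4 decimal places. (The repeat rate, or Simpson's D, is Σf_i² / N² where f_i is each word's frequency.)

0.2426

Frequencies: hot:5, ring:3, garden:2, is:1, young:1, but:1
Σf² = 41; N² = 169
Repeat rate = 41 / 169 = 0.2426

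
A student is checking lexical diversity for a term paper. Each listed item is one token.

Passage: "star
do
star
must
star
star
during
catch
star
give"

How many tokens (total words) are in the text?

Tokens: star, do, star, must, star, star, during, catch, star, give
N = 10

10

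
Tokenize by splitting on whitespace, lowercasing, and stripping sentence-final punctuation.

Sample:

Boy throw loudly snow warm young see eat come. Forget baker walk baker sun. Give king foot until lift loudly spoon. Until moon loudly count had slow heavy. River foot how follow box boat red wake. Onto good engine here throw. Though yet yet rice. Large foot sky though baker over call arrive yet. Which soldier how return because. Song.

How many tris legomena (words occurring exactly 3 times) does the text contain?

4

Frequencies: loudly:3, baker:3, foot:3, yet:3, throw:2, until:2, how:2, though:2, boy:1, snow:1, warm:1, young:1, see:1, eat:1, come:1, forget:1, walk:1, sun:1, give:1, king:1, … (28 more, each freq 1)
Words with frequency 3: baker, foot, loudly, yet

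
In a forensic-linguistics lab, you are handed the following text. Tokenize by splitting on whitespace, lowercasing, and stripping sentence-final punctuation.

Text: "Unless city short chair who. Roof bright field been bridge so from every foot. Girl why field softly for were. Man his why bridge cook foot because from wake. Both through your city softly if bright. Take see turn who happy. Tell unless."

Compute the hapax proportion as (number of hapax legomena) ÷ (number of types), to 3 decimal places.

Frequencies: unless:2, city:2, who:2, bright:2, field:2, bridge:2, from:2, foot:2, why:2, softly:2, short:1, chair:1, roof:1, been:1, so:1, every:1, girl:1, for:1, were:1, man:1, … (13 more, each freq 1)
Hapax count = 23; type count = 33.
Ratio = 23 / 33 = 0.697

0.697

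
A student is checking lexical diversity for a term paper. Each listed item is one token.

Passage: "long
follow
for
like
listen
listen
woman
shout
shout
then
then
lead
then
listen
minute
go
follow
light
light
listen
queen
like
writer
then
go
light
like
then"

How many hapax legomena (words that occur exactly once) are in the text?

Frequencies: then:5, listen:4, like:3, light:3, follow:2, shout:2, go:2, long:1, for:1, woman:1, lead:1, minute:1, queen:1, writer:1
Hapax (freq=1): for, lead, long, minute, queen, woman, writer

7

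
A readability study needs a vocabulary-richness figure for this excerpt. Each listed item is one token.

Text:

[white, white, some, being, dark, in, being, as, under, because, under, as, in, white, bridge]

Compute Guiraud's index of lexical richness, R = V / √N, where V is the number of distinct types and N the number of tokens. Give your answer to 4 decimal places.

2.3238

N = 15, V = 9.
√N = 3.872983
R = 9 / 3.872983 = 2.3238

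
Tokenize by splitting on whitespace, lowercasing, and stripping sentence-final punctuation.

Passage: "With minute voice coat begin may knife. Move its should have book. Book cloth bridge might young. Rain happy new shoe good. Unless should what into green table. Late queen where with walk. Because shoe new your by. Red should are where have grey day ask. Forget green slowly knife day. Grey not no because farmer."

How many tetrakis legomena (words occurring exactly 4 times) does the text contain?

Frequencies: should:3, with:2, knife:2, have:2, book:2, new:2, shoe:2, green:2, where:2, because:2, grey:2, day:2, minute:1, voice:1, coat:1, begin:1, may:1, move:1, its:1, cloth:1, … (23 more, each freq 1)
Words with frequency 4: (none)

0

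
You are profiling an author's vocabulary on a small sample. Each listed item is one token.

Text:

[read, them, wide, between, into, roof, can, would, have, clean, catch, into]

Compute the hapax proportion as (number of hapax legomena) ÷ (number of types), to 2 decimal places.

Frequencies: into:2, read:1, them:1, wide:1, between:1, roof:1, can:1, would:1, have:1, clean:1, catch:1
Hapax count = 10; type count = 11.
Ratio = 10 / 11 = 0.91

0.91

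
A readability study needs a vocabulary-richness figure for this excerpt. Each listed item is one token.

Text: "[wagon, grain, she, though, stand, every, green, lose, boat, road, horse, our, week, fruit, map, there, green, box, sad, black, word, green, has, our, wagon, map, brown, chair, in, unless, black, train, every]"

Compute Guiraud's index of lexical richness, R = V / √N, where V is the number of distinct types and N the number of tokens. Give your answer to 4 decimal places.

4.5260

N = 33, V = 26.
√N = 5.744563
R = 26 / 5.744563 = 4.5260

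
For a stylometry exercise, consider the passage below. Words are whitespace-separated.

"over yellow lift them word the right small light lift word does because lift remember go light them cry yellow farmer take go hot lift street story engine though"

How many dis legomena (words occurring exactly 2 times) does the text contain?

Frequencies: lift:4, yellow:2, them:2, word:2, light:2, go:2, over:1, the:1, right:1, small:1, does:1, because:1, remember:1, cry:1, farmer:1, take:1, hot:1, street:1, story:1, engine:1, … (1 more, each freq 1)
Words with frequency 2: go, light, them, word, yellow

5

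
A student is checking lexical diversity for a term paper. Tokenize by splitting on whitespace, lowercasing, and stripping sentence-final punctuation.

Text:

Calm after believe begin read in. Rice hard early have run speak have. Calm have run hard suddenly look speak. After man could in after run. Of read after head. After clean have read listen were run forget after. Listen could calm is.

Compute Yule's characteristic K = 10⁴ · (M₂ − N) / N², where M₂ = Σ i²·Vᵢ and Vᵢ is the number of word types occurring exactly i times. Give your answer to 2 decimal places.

Frequencies: after:6, have:4, run:4, calm:3, read:3, in:2, hard:2, speak:2, could:2, listen:2, believe:1, begin:1, rice:1, early:1, suddenly:1, look:1, man:1, of:1, head:1, clean:1, … (3 more, each freq 1)
N = 43. Frequency spectrum: V_1=13, V_2=5, V_3=2, V_4=2, V_6=1
M₂ = 1²·13 + 2²·5 + 3²·2 + 4²·2 + 6²·1 = 119
K = 10000 × (119 − 43) / 43² = 411.03

411.03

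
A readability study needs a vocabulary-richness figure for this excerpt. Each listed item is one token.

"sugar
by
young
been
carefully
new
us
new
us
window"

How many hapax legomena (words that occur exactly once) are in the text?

6

Frequencies: new:2, us:2, sugar:1, by:1, young:1, been:1, carefully:1, window:1
Hapax (freq=1): been, by, carefully, sugar, window, young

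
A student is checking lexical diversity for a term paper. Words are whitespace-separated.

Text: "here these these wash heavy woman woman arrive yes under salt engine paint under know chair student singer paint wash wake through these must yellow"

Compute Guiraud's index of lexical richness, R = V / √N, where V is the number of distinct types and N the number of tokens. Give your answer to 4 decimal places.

3.8000

N = 25, V = 19.
√N = 5.000000
R = 19 / 5.000000 = 3.8000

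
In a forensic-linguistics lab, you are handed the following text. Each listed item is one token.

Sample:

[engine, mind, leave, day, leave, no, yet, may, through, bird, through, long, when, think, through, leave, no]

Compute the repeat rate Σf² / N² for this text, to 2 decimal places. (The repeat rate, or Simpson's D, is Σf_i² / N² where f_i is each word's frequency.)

Frequencies: leave:3, through:3, no:2, engine:1, mind:1, day:1, yet:1, may:1, bird:1, long:1, when:1, think:1
Σf² = 31; N² = 289
Repeat rate = 31 / 289 = 0.11

0.11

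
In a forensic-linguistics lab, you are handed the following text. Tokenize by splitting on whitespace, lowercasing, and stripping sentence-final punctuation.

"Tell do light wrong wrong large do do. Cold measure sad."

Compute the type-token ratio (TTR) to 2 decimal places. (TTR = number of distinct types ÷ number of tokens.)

N = 11 tokens, V = 8 types.
TTR = V / N = 8 / 11 = 0.73

0.73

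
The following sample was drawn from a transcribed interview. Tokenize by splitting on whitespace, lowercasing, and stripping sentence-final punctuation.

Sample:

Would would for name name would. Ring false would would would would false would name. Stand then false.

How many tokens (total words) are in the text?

18

Tokens: would, would, for, name, name, would, ring, false, would, would, would, would, false, would, name, stand, then, false
N = 18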